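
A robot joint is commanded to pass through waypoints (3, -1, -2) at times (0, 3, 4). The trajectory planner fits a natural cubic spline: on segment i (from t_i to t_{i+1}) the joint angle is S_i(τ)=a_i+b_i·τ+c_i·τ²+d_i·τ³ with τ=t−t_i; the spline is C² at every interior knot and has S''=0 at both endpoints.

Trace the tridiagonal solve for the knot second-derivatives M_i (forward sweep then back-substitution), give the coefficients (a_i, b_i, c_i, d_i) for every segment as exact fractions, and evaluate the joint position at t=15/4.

  seg 0: a=3 b=-35/24 c=0 d=1/72
  seg 1: a=-1 b=-13/12 c=1/8 d=-1/24
S(15/4) = -901/512

Δ: Δ0=-4/3, Δ1=-1
row 1: diag=8, rhs=2; c'=1/8, d'=1/4
back: M1=1/4
M: M0=0, M1=1/4, M2=0
seg 0: a=3, c=M0/2=0, d=(M1−M0)/(6·3)=1/72, b=Δ0−h0·(2M0+M1)/6=-35/24
seg 1: a=-1, c=M1/2=1/8, d=(M2−M1)/(6·1)=-1/24, b=Δ1−h1·(2M1+M2)/6=-13/12
t_q=15/4 → seg 1, τ=3/4; S=-1+-13/12·τ+1/8·τ²+-1/24·τ³=-901/512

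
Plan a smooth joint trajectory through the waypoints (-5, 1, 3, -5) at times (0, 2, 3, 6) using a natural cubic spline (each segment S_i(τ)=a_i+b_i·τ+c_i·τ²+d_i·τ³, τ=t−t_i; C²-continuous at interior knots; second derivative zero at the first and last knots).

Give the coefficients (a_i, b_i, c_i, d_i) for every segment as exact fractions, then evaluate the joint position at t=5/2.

  seg 0: a=-5 b=443/141 c=0 d=-5/141
  seg 1: a=1 b=383/141 c=-10/47 d=-71/141
  seg 2: a=3 b=110/141 c=-81/47 d=9/47
S(5/2) = 843/376

Δ: Δ0=3, Δ1=2, Δ2=-8/3
row 1: diag=6, rhs=-6; c'=1/6, d'=-1
row 2: denom=8−1·1/6=47/6; d'=(-28−1·-1)/(47/6)=-162/47
back: M2=-162/47
back: M1=-1−1/6·-162/47=-20/47
M: M0=0, M1=-20/47, M2=-162/47, M3=0
seg 0: a=-5, c=M0/2=0, d=(M1−M0)/(6·2)=-5/141, b=Δ0−h0·(2M0+M1)/6=443/141
seg 1: a=1, c=M1/2=-10/47, d=(M2−M1)/(6·1)=-71/141, b=Δ1−h1·(2M1+M2)/6=383/141
seg 2: a=3, c=M2/2=-81/47, d=(M3−M2)/(6·3)=9/47, b=Δ2−h2·(2M2+M3)/6=110/141
t_q=5/2 → seg 1, τ=1/2; S=1+383/141·τ+-10/47·τ²+-71/141·τ³=843/376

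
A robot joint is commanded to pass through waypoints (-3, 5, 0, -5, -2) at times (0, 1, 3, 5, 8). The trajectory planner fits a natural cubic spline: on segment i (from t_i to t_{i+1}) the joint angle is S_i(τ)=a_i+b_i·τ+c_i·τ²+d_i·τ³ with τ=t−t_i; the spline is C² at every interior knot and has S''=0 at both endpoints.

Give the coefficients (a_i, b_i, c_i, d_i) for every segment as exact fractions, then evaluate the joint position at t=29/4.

Δ: Δ0=8, Δ1=-5/2, Δ2=-5/2, Δ3=1
row 1: diag=6, rhs=-63; c'=1/3, d'=-21/2
row 2: denom=8−2·1/3=22/3; d'=(0−2·-21/2)/(22/3)=63/22
row 3: denom=10−2·3/11=104/11; d'=(21−2·63/22)/(104/11)=21/13
back: M3=21/13
back: M2=63/22−3/11·21/13=63/26
back: M1=-21/2−1/3·63/26=-147/13
M: M0=0, M1=-147/13, M2=63/26, M3=21/13, M4=0
seg 0: a=-3, c=M0/2=0, d=(M1−M0)/(6·1)=-49/26, b=Δ0−h0·(2M0+M1)/6=257/26
seg 1: a=5, c=M1/2=-147/26, d=(M2−M1)/(6·2)=119/104, b=Δ1−h1·(2M1+M2)/6=55/13
seg 2: a=0, c=M2/2=63/52, d=(M3−M2)/(6·2)=-7/104, b=Δ2−h2·(2M2+M3)/6=-121/26
seg 3: a=-5, c=M3/2=21/26, d=(M4−M3)/(6·3)=-7/78, b=Δ3−h3·(2M3+M4)/6=-8/13
t_q=29/4 → seg 3, τ=9/4; S=-5+-8/13·τ+21/26·τ²+-7/78·τ³=-5521/1664

  seg 0: a=-3 b=257/26 c=0 d=-49/26
  seg 1: a=5 b=55/13 c=-147/26 d=119/104
  seg 2: a=0 b=-121/26 c=63/52 d=-7/104
  seg 3: a=-5 b=-8/13 c=21/26 d=-7/78
S(29/4) = -5521/1664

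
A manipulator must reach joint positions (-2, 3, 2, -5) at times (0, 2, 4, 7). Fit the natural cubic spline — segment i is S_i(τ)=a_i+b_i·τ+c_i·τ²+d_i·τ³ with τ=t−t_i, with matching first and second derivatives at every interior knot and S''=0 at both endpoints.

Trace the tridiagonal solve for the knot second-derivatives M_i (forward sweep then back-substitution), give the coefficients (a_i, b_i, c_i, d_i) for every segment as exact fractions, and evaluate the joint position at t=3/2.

Δ: Δ0=5/2, Δ1=-1/2, Δ2=-7/3
row 1: diag=8, rhs=-18; c'=1/4, d'=-9/4
row 2: denom=10−2·1/4=19/2; d'=(-11−2·-9/4)/(19/2)=-13/19
back: M2=-13/19
back: M1=-9/4−1/4·-13/19=-79/38
M: M0=0, M1=-79/38, M2=-13/19, M3=0
seg 0: a=-2, c=M0/2=0, d=(M1−M0)/(6·2)=-79/456, b=Δ0−h0·(2M0+M1)/6=182/57
seg 1: a=3, c=M1/2=-79/76, d=(M2−M1)/(6·2)=53/456, b=Δ1−h1·(2M1+M2)/6=127/114
seg 2: a=2, c=M2/2=-13/38, d=(M3−M2)/(6·3)=13/342, b=Δ2−h2·(2M2+M3)/6=-94/57
t_q=3/2 → seg 0, τ=3/2; S=-2+182/57·τ+0·τ²+-79/456·τ³=2681/1216

  seg 0: a=-2 b=182/57 c=0 d=-79/456
  seg 1: a=3 b=127/114 c=-79/76 d=53/456
  seg 2: a=2 b=-94/57 c=-13/38 d=13/342
S(3/2) = 2681/1216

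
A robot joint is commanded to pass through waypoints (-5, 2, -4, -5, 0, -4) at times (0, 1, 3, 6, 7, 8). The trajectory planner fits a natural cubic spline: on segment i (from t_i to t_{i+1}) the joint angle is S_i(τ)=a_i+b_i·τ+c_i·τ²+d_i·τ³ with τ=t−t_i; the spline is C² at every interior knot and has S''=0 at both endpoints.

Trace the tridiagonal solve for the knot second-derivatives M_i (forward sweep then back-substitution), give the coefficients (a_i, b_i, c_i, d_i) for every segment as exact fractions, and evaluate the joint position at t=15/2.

Δ: Δ0=7, Δ1=-3, Δ2=-1/3, Δ3=5, Δ4=-4
row 1: diag=6, rhs=-60; c'=1/3, d'=-10
row 2: denom=10−2·1/3=28/3; d'=(16−2·-10)/(28/3)=27/7
row 3: denom=8−3·9/28=197/28; d'=(32−3·27/7)/(197/28)=572/197
row 4: denom=4−1·28/197=760/197; d'=(-54−1·572/197)/(760/197)=-59/4
back: M4=-59/4
back: M3=572/197−28/197·-59/4=5
back: M2=27/7−9/28·5=9/4
back: M1=-10−1/3·9/4=-43/4
M: M0=0, M1=-43/4, M2=9/4, M3=5, M4=-59/4, M5=0
seg 0: a=-5, c=M0/2=0, d=(M1−M0)/(6·1)=-43/24, b=Δ0−h0·(2M0+M1)/6=211/24
seg 1: a=2, c=M1/2=-43/8, d=(M2−M1)/(6·2)=13/12, b=Δ1−h1·(2M1+M2)/6=41/12
seg 2: a=-4, c=M2/2=9/8, d=(M3−M2)/(6·3)=11/72, b=Δ2−h2·(2M2+M3)/6=-61/12
seg 3: a=-5, c=M3/2=5/2, d=(M4−M3)/(6·1)=-79/24, b=Δ3−h3·(2M3+M4)/6=139/24
seg 4: a=0, c=M4/2=-59/8, d=(M5−M4)/(6·1)=59/24, b=Δ4−h4·(2M4+M5)/6=11/12
t_q=15/2 → seg 4, τ=1/2; S=0+11/12·τ+-59/8·τ²+59/24·τ³=-69/64

  seg 0: a=-5 b=211/24 c=0 d=-43/24
  seg 1: a=2 b=41/12 c=-43/8 d=13/12
  seg 2: a=-4 b=-61/12 c=9/8 d=11/72
  seg 3: a=-5 b=139/24 c=5/2 d=-79/24
  seg 4: a=0 b=11/12 c=-59/8 d=59/24
S(15/2) = -69/64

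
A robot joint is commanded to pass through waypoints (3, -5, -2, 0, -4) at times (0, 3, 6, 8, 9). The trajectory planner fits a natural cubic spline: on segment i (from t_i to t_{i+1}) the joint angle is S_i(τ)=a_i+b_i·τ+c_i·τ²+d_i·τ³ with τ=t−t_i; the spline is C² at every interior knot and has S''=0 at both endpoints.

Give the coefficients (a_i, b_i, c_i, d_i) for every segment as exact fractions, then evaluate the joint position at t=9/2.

Δ: Δ0=-8/3, Δ1=1, Δ2=1, Δ3=-4
row 1: diag=12, rhs=22; c'=1/4, d'=11/6
row 2: denom=10−3·1/4=37/4; d'=(0−3·11/6)/(37/4)=-22/37
row 3: denom=6−2·8/37=206/37; d'=(-30−2·-22/37)/(206/37)=-533/103
back: M3=-533/103
back: M2=-22/37−8/37·-533/103=54/103
back: M1=11/6−1/4·54/103=526/309
M: M0=0, M1=526/309, M2=54/103, M3=-533/103, M4=0
seg 0: a=3, c=M0/2=0, d=(M1−M0)/(6·3)=263/2781, b=Δ0−h0·(2M0+M1)/6=-1087/309
seg 1: a=-5, c=M1/2=263/309, d=(M2−M1)/(6·3)=-182/2781, b=Δ1−h1·(2M1+M2)/6=-298/309
seg 2: a=-2, c=M2/2=27/103, d=(M3−M2)/(6·2)=-587/1236, b=Δ2−h2·(2M2+M3)/6=734/309
seg 3: a=0, c=M3/2=-533/206, d=(M4−M3)/(6·1)=533/618, b=Δ3−h3·(2M3+M4)/6=-703/309
t_q=9/2 → seg 1, τ=3/2; S=-5+-298/309·τ+263/309·τ²+-182/2781·τ³=-979/206

  seg 0: a=3 b=-1087/309 c=0 d=263/2781
  seg 1: a=-5 b=-298/309 c=263/309 d=-182/2781
  seg 2: a=-2 b=734/309 c=27/103 d=-587/1236
  seg 3: a=0 b=-703/309 c=-533/206 d=533/618
S(9/2) = -979/206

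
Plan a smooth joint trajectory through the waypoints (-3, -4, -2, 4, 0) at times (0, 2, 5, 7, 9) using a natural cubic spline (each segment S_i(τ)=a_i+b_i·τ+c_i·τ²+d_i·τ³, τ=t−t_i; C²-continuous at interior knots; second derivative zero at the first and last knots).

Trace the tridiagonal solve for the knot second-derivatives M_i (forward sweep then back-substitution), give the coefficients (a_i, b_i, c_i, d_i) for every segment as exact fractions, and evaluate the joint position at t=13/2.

  seg 0: a=-3 b=-131/258 c=0 d=1/516
  seg 1: a=-4 b=-125/258 c=1/86 d=16/129
  seg 2: a=-2 b=757/258 c=97/86 d=-565/1032
  seg 3: a=4 b=113/129 c=-371/172 d=371/1032
S(13/2) = 8507/2752

Δ: Δ0=-1/2, Δ1=2/3, Δ2=3, Δ3=-2
row 1: diag=10, rhs=7; c'=3/10, d'=7/10
row 2: denom=10−3·3/10=91/10; d'=(14−3·7/10)/(91/10)=17/13
row 3: denom=8−2·20/91=688/91; d'=(-30−2·17/13)/(688/91)=-371/86
back: M3=-371/86
back: M2=17/13−20/91·-371/86=97/43
back: M1=7/10−3/10·97/43=1/43
M: M0=0, M1=1/43, M2=97/43, M3=-371/86, M4=0
seg 0: a=-3, c=M0/2=0, d=(M1−M0)/(6·2)=1/516, b=Δ0−h0·(2M0+M1)/6=-131/258
seg 1: a=-4, c=M1/2=1/86, d=(M2−M1)/(6·3)=16/129, b=Δ1−h1·(2M1+M2)/6=-125/258
seg 2: a=-2, c=M2/2=97/86, d=(M3−M2)/(6·2)=-565/1032, b=Δ2−h2·(2M2+M3)/6=757/258
seg 3: a=4, c=M3/2=-371/172, d=(M4−M3)/(6·2)=371/1032, b=Δ3−h3·(2M3+M4)/6=113/129
t_q=13/2 → seg 2, τ=3/2; S=-2+757/258·τ+97/86·τ²+-565/1032·τ³=8507/2752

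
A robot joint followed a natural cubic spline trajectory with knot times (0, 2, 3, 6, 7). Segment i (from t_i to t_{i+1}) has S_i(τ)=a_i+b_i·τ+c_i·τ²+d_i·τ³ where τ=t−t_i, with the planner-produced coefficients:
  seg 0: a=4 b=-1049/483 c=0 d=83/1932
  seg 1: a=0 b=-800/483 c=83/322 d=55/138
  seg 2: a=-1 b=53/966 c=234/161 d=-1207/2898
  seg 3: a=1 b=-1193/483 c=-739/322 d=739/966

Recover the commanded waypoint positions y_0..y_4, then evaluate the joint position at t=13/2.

y_0 = S_0(0) = a_0 = 4
y_1 = S_1(0) = a_1 = 0
y_2 = S_2(0) = a_2 = -1
y_3 = S_3(0) = a_3 = 1
y_4 = S_3(1) = -3
t_q=13/2 is in segment 3 (τ=1/2); S_3(τ)=-1837/2576

y_0=4 y_1=0 y_2=-1 y_3=1 y_4=-3
S(13/2) = -1837/2576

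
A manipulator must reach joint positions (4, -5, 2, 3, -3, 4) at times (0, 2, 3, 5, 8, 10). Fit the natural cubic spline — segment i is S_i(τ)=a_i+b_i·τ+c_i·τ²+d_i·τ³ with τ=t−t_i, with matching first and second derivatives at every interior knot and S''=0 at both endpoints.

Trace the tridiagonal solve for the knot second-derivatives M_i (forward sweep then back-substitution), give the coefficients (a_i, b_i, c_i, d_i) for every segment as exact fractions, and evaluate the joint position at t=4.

Δ: Δ0=-9/2, Δ1=7, Δ2=1/2, Δ3=-2, Δ4=7/2
row 1: diag=6, rhs=69; c'=1/6, d'=23/2
row 2: denom=6−1·1/6=35/6; d'=(-39−1·23/2)/(35/6)=-303/35
row 3: denom=10−2·12/35=326/35; d'=(-15−2·-303/35)/(326/35)=81/326
row 4: denom=10−3·105/326=2945/326; d'=(33−3·81/326)/(2945/326)=2103/589
back: M4=2103/589
back: M3=81/326−105/326·2103/589=-531/589
back: M2=-303/35−12/35·-531/589=-4917/589
back: M1=23/2−1/6·-4917/589=7593/589
M: M0=0, M1=7593/589, M2=-4917/589, M3=-531/589, M4=2103/589, M5=0
seg 0: a=4, c=M0/2=0, d=(M1−M0)/(6·2)=2531/2356, b=Δ0−h0·(2M0+M1)/6=-10363/1178
seg 1: a=-5, c=M1/2=7593/1178, d=(M2−M1)/(6·1)=-2085/589, b=Δ1−h1·(2M1+M2)/6=4823/1178
seg 2: a=2, c=M2/2=-4917/1178, d=(M3−M2)/(6·2)=731/1178, b=Δ2−h2·(2M2+M3)/6=7499/1178
seg 3: a=3, c=M3/2=-531/1178, d=(M4−M3)/(6·3)=439/1767, b=Δ3−h3·(2M3+M4)/6=-3397/1178
seg 4: a=-3, c=M4/2=2103/1178, d=(M5−M4)/(6·2)=-701/2356, b=Δ4−h4·(2M4+M5)/6=1319/1178
t_q=4 → seg 2, τ=1; S=2+7499/1178·τ+-4917/1178·τ²+731/1178·τ³=5669/1178

  seg 0: a=4 b=-10363/1178 c=0 d=2531/2356
  seg 1: a=-5 b=4823/1178 c=7593/1178 d=-2085/589
  seg 2: a=2 b=7499/1178 c=-4917/1178 d=731/1178
  seg 3: a=3 b=-3397/1178 c=-531/1178 d=439/1767
  seg 4: a=-3 b=1319/1178 c=2103/1178 d=-701/2356
S(4) = 5669/1178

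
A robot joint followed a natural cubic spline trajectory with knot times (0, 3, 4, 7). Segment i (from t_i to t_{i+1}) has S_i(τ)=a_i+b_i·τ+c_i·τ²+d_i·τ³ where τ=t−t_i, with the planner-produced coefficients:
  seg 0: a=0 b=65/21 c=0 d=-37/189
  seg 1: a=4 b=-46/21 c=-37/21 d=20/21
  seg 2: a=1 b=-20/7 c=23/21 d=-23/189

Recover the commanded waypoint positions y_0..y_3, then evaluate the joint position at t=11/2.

y_0 = S_0(0) = a_0 = 0
y_1 = S_1(0) = a_1 = 4
y_2 = S_2(0) = a_2 = 1
y_3 = S_2(3) = -1
t_q=11/2 is in segment 2 (τ=3/2); S_2(τ)=-69/56

y_0=0 y_1=4 y_2=1 y_3=-1
S(11/2) = -69/56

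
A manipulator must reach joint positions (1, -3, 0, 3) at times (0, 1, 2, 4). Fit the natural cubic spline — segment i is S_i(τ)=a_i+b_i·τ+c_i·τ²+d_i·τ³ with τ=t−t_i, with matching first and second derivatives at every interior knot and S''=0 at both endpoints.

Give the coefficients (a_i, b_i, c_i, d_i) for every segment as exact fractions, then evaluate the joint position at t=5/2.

  seg 0: a=1 b=-271/46 c=0 d=87/46
  seg 1: a=-3 b=-5/23 c=261/46 d=-113/46
  seg 2: a=0 b=173/46 c=-39/23 d=13/46
S(5/2) = 549/368

Δ: Δ0=-4, Δ1=3, Δ2=3/2
row 1: diag=4, rhs=42; c'=1/4, d'=21/2
row 2: denom=6−1·1/4=23/4; d'=(-9−1·21/2)/(23/4)=-78/23
back: M2=-78/23
back: M1=21/2−1/4·-78/23=261/23
M: M0=0, M1=261/23, M2=-78/23, M3=0
seg 0: a=1, c=M0/2=0, d=(M1−M0)/(6·1)=87/46, b=Δ0−h0·(2M0+M1)/6=-271/46
seg 1: a=-3, c=M1/2=261/46, d=(M2−M1)/(6·1)=-113/46, b=Δ1−h1·(2M1+M2)/6=-5/23
seg 2: a=0, c=M2/2=-39/23, d=(M3−M2)/(6·2)=13/46, b=Δ2−h2·(2M2+M3)/6=173/46
t_q=5/2 → seg 2, τ=1/2; S=0+173/46·τ+-39/23·τ²+13/46·τ³=549/368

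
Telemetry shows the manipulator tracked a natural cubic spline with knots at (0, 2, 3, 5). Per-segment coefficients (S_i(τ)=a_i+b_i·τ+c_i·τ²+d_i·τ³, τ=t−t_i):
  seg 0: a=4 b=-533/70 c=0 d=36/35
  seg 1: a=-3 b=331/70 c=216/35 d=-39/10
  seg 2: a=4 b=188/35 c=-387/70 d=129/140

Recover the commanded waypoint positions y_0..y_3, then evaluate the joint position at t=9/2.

y_0=4 y_1=-3 y_2=4 y_3=0
S(9/2) = 611/224

y_0 = S_0(0) = a_0 = 4
y_1 = S_1(0) = a_1 = -3
y_2 = S_2(0) = a_2 = 4
y_3 = S_2(2) = 0
t_q=9/2 is in segment 2 (τ=3/2); S_2(τ)=611/224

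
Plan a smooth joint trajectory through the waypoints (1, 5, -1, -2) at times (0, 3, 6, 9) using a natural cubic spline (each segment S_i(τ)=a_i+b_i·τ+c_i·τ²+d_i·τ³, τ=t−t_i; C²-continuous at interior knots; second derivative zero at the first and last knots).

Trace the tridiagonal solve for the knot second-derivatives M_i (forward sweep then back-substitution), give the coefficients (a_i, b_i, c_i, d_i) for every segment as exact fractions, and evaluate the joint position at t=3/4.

Δ: Δ0=4/3, Δ1=-2, Δ2=-1/3
row 1: diag=12, rhs=-20; c'=1/4, d'=-5/3
row 2: denom=12−3·1/4=45/4; d'=(10−3·-5/3)/(45/4)=4/3
back: M2=4/3
back: M1=-5/3−1/4·4/3=-2
M: M0=0, M1=-2, M2=4/3, M3=0
seg 0: a=1, c=M0/2=0, d=(M1−M0)/(6·3)=-1/9, b=Δ0−h0·(2M0+M1)/6=7/3
seg 1: a=5, c=M1/2=-1, d=(M2−M1)/(6·3)=5/27, b=Δ1−h1·(2M1+M2)/6=-2/3
seg 2: a=-1, c=M2/2=2/3, d=(M3−M2)/(6·3)=-2/27, b=Δ2−h2·(2M2+M3)/6=-5/3
t_q=3/4 → seg 0, τ=3/4; S=1+7/3·τ+0·τ²+-1/9·τ³=173/64

  seg 0: a=1 b=7/3 c=0 d=-1/9
  seg 1: a=5 b=-2/3 c=-1 d=5/27
  seg 2: a=-1 b=-5/3 c=2/3 d=-2/27
S(3/4) = 173/64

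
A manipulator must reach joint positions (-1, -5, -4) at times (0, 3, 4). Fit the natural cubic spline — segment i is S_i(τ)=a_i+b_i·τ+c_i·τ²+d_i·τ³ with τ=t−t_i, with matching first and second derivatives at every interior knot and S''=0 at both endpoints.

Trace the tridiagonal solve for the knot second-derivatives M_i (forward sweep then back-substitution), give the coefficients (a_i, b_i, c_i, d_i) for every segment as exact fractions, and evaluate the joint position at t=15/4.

  seg 0: a=-1 b=-53/24 c=0 d=7/72
  seg 1: a=-5 b=5/12 c=7/8 d=-7/24
S(15/4) = -2211/512

Δ: Δ0=-4/3, Δ1=1
row 1: diag=8, rhs=14; c'=1/8, d'=7/4
back: M1=7/4
M: M0=0, M1=7/4, M2=0
seg 0: a=-1, c=M0/2=0, d=(M1−M0)/(6·3)=7/72, b=Δ0−h0·(2M0+M1)/6=-53/24
seg 1: a=-5, c=M1/2=7/8, d=(M2−M1)/(6·1)=-7/24, b=Δ1−h1·(2M1+M2)/6=5/12
t_q=15/4 → seg 1, τ=3/4; S=-5+5/12·τ+7/8·τ²+-7/24·τ³=-2211/512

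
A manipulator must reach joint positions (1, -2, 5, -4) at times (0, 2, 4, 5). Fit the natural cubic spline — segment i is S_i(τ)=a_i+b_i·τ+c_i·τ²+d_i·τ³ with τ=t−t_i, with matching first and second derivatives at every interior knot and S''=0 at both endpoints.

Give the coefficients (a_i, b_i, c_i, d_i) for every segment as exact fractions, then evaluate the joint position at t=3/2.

Δ: Δ0=-3/2, Δ1=7/2, Δ2=-9
row 1: diag=8, rhs=30; c'=1/4, d'=15/4
row 2: denom=6−2·1/4=11/2; d'=(-75−2·15/4)/(11/2)=-15
back: M2=-15
back: M1=15/4−1/4·-15=15/2
M: M0=0, M1=15/2, M2=-15, M3=0
seg 0: a=1, c=M0/2=0, d=(M1−M0)/(6·2)=5/8, b=Δ0−h0·(2M0+M1)/6=-4
seg 1: a=-2, c=M1/2=15/4, d=(M2−M1)/(6·2)=-15/8, b=Δ1−h1·(2M1+M2)/6=7/2
seg 2: a=5, c=M2/2=-15/2, d=(M3−M2)/(6·1)=5/2, b=Δ2−h2·(2M2+M3)/6=-4
t_q=3/2 → seg 0, τ=3/2; S=1+-4·τ+0·τ²+5/8·τ³=-185/64

  seg 0: a=1 b=-4 c=0 d=5/8
  seg 1: a=-2 b=7/2 c=15/4 d=-15/8
  seg 2: a=5 b=-4 c=-15/2 d=5/2
S(3/2) = -185/64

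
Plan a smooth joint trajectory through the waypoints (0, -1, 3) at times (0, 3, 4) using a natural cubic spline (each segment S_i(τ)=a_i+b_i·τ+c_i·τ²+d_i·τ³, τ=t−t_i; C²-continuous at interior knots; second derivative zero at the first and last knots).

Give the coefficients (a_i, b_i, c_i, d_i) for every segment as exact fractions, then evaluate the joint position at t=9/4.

  seg 0: a=0 b=-47/24 c=0 d=13/72
  seg 1: a=-1 b=35/12 c=13/8 d=-13/24
S(9/4) = -1203/512

Δ: Δ0=-1/3, Δ1=4
row 1: diag=8, rhs=26; c'=1/8, d'=13/4
back: M1=13/4
M: M0=0, M1=13/4, M2=0
seg 0: a=0, c=M0/2=0, d=(M1−M0)/(6·3)=13/72, b=Δ0−h0·(2M0+M1)/6=-47/24
seg 1: a=-1, c=M1/2=13/8, d=(M2−M1)/(6·1)=-13/24, b=Δ1−h1·(2M1+M2)/6=35/12
t_q=9/4 → seg 0, τ=9/4; S=0+-47/24·τ+0·τ²+13/72·τ³=-1203/512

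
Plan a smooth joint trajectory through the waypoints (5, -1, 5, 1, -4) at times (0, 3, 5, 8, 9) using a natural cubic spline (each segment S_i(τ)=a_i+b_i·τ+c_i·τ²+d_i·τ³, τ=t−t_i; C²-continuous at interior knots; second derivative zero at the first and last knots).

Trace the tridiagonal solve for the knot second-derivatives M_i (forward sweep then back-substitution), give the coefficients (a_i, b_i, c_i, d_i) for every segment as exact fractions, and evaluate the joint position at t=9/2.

  seg 0: a=5 b=-2563/678 c=0 d=1207/6102
  seg 1: a=-1 b=529/339 c=1207/678 d=-719/1356
  seg 2: a=5 b=262/113 c=-475/339 d=187/3051
  seg 3: a=1 b=-501/113 c=-96/113 d=32/113
S(9/2) = 12861/3616

Δ: Δ0=-2, Δ1=3, Δ2=-4/3, Δ3=-5
row 1: diag=10, rhs=30; c'=1/5, d'=3
row 2: denom=10−2·1/5=48/5; d'=(-26−2·3)/(48/5)=-10/3
row 3: denom=8−3·5/16=113/16; d'=(-22−3·-10/3)/(113/16)=-192/113
back: M3=-192/113
back: M2=-10/3−5/16·-192/113=-950/339
back: M1=3−1/5·-950/339=1207/339
M: M0=0, M1=1207/339, M2=-950/339, M3=-192/113, M4=0
seg 0: a=5, c=M0/2=0, d=(M1−M0)/(6·3)=1207/6102, b=Δ0−h0·(2M0+M1)/6=-2563/678
seg 1: a=-1, c=M1/2=1207/678, d=(M2−M1)/(6·2)=-719/1356, b=Δ1−h1·(2M1+M2)/6=529/339
seg 2: a=5, c=M2/2=-475/339, d=(M3−M2)/(6·3)=187/3051, b=Δ2−h2·(2M2+M3)/6=262/113
seg 3: a=1, c=M3/2=-96/113, d=(M4−M3)/(6·1)=32/113, b=Δ3−h3·(2M3+M4)/6=-501/113
t_q=9/2 → seg 1, τ=3/2; S=-1+529/339·τ+1207/678·τ²+-719/1356·τ³=12861/3616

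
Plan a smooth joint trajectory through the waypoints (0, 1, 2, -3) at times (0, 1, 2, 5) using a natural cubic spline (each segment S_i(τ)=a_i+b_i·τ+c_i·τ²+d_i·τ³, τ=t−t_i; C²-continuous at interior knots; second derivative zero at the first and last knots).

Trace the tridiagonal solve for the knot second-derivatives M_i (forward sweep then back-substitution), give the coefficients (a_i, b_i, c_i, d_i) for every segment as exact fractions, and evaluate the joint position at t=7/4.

Δ: Δ0=1, Δ1=1, Δ2=-5/3
row 1: diag=4, rhs=0; c'=1/4, d'=0
row 2: denom=8−1·1/4=31/4; d'=(-16−1·0)/(31/4)=-64/31
back: M2=-64/31
back: M1=0−1/4·-64/31=16/31
M: M0=0, M1=16/31, M2=-64/31, M3=0
seg 0: a=0, c=M0/2=0, d=(M1−M0)/(6·1)=8/93, b=Δ0−h0·(2M0+M1)/6=85/93
seg 1: a=1, c=M1/2=8/31, d=(M2−M1)/(6·1)=-40/93, b=Δ1−h1·(2M1+M2)/6=109/93
seg 2: a=2, c=M2/2=-32/31, d=(M3−M2)/(6·3)=32/279, b=Δ2−h2·(2M2+M3)/6=37/93
t_q=7/4 → seg 1, τ=3/4; S=1+109/93·τ+8/31·τ²+-40/93·τ³=457/248

  seg 0: a=0 b=85/93 c=0 d=8/93
  seg 1: a=1 b=109/93 c=8/31 d=-40/93
  seg 2: a=2 b=37/93 c=-32/31 d=32/279
S(7/4) = 457/248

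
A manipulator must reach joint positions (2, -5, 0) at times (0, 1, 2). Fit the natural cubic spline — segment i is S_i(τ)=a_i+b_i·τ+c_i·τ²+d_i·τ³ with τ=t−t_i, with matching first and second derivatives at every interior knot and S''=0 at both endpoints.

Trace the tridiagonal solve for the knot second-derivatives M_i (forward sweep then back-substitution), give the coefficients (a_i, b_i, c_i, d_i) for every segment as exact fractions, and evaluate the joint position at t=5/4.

  seg 0: a=2 b=-10 c=0 d=3
  seg 1: a=-5 b=-1 c=9 d=-3
S(5/4) = -303/64

Δ: Δ0=-7, Δ1=5
row 1: diag=4, rhs=72; c'=1/4, d'=18
back: M1=18
M: M0=0, M1=18, M2=0
seg 0: a=2, c=M0/2=0, d=(M1−M0)/(6·1)=3, b=Δ0−h0·(2M0+M1)/6=-10
seg 1: a=-5, c=M1/2=9, d=(M2−M1)/(6·1)=-3, b=Δ1−h1·(2M1+M2)/6=-1
t_q=5/4 → seg 1, τ=1/4; S=-5+-1·τ+9·τ²+-3·τ³=-303/64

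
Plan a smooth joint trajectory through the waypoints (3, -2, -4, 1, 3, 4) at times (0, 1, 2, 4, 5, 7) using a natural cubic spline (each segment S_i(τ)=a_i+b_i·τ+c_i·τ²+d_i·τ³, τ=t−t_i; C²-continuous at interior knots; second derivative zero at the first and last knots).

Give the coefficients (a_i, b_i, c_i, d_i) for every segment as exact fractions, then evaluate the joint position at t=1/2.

  seg 0: a=3 b=-7885/1418 c=0 d=795/1418
  seg 1: a=-2 b=-2750/709 c=2385/1418 d=279/1418
  seg 2: a=-4 b=107/1418 c=1611/709 d=-1503/2836
  seg 3: a=1 b=3977/1418 c=-1287/1418 d=73/709
  seg 4: a=3 b=1841/1418 c=-849/1418 d=283/2836
S(1/2) = 3287/11344

Δ: Δ0=-5, Δ1=-2, Δ2=5/2, Δ3=2, Δ4=1/2
row 1: diag=4, rhs=18; c'=1/4, d'=9/2
row 2: denom=6−1·1/4=23/4; d'=(27−1·9/2)/(23/4)=90/23
row 3: denom=6−2·8/23=122/23; d'=(-3−2·90/23)/(122/23)=-249/122
row 4: denom=6−1·23/122=709/122; d'=(-9−1·-249/122)/(709/122)=-849/709
back: M4=-849/709
back: M3=-249/122−23/122·-849/709=-1287/709
back: M2=90/23−8/23·-1287/709=3222/709
back: M1=9/2−1/4·3222/709=2385/709
M: M0=0, M1=2385/709, M2=3222/709, M3=-1287/709, M4=-849/709, M5=0
seg 0: a=3, c=M0/2=0, d=(M1−M0)/(6·1)=795/1418, b=Δ0−h0·(2M0+M1)/6=-7885/1418
seg 1: a=-2, c=M1/2=2385/1418, d=(M2−M1)/(6·1)=279/1418, b=Δ1−h1·(2M1+M2)/6=-2750/709
seg 2: a=-4, c=M2/2=1611/709, d=(M3−M2)/(6·2)=-1503/2836, b=Δ2−h2·(2M2+M3)/6=107/1418
seg 3: a=1, c=M3/2=-1287/1418, d=(M4−M3)/(6·1)=73/709, b=Δ3−h3·(2M3+M4)/6=3977/1418
seg 4: a=3, c=M4/2=-849/1418, d=(M5−M4)/(6·2)=283/2836, b=Δ4−h4·(2M4+M5)/6=1841/1418
t_q=1/2 → seg 0, τ=1/2; S=3+-7885/1418·τ+0·τ²+795/1418·τ³=3287/11344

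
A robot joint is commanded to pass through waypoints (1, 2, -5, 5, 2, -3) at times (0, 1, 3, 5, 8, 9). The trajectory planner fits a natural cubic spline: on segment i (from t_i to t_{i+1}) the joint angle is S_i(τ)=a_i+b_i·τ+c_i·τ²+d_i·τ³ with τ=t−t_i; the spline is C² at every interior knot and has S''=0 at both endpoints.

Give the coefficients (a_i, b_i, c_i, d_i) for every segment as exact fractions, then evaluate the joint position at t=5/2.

  seg 0: a=1 b=6695/2932 c=0 d=-3763/2932
  seg 1: a=2 b=-2297/1466 c=-11289/2932 d=8455/5864
  seg 2: a=-5 b=245/733 c=3519/733 d=-1809/1466
  seg 3: a=5 b=3467/733 c=-1908/733 d=508/2199
  seg 4: a=2 b=-3409/733 c=-384/733 d=128/733
S(5/2) = -194551/46912

Δ: Δ0=1, Δ1=-7/2, Δ2=5, Δ3=-1, Δ4=-5
row 1: diag=6, rhs=-27; c'=1/3, d'=-9/2
row 2: denom=8−2·1/3=22/3; d'=(51−2·-9/2)/(22/3)=90/11
row 3: denom=10−2·3/11=104/11; d'=(-36−2·90/11)/(104/11)=-72/13
row 4: denom=8−3·33/104=733/104; d'=(-24−3·-72/13)/(733/104)=-768/733
back: M4=-768/733
back: M3=-72/13−33/104·-768/733=-3816/733
back: M2=90/11−3/11·-3816/733=7038/733
back: M1=-9/2−1/3·7038/733=-11289/1466
M: M0=0, M1=-11289/1466, M2=7038/733, M3=-3816/733, M4=-768/733, M5=0
seg 0: a=1, c=M0/2=0, d=(M1−M0)/(6·1)=-3763/2932, b=Δ0−h0·(2M0+M1)/6=6695/2932
seg 1: a=2, c=M1/2=-11289/2932, d=(M2−M1)/(6·2)=8455/5864, b=Δ1−h1·(2M1+M2)/6=-2297/1466
seg 2: a=-5, c=M2/2=3519/733, d=(M3−M2)/(6·2)=-1809/1466, b=Δ2−h2·(2M2+M3)/6=245/733
seg 3: a=5, c=M3/2=-1908/733, d=(M4−M3)/(6·3)=508/2199, b=Δ3−h3·(2M3+M4)/6=3467/733
seg 4: a=2, c=M4/2=-384/733, d=(M5−M4)/(6·1)=128/733, b=Δ4−h4·(2M4+M5)/6=-3409/733
t_q=5/2 → seg 1, τ=3/2; S=2+-2297/1466·τ+-11289/2932·τ²+8455/5864·τ³=-194551/46912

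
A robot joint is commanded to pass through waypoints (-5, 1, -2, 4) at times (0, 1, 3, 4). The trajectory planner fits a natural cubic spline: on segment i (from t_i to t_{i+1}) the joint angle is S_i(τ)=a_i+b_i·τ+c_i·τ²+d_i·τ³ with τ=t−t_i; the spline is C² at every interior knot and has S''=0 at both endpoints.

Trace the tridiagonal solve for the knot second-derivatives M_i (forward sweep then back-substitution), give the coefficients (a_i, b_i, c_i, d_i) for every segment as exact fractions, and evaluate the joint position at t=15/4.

  seg 0: a=-5 b=63/8 c=0 d=-15/8
  seg 1: a=1 b=9/4 c=-45/8 d=15/8
  seg 2: a=-2 b=9/4 c=45/8 d=-15/8
S(15/4) = 1055/512

Δ: Δ0=6, Δ1=-3/2, Δ2=6
row 1: diag=6, rhs=-45; c'=1/3, d'=-15/2
row 2: denom=6−2·1/3=16/3; d'=(45−2·-15/2)/(16/3)=45/4
back: M2=45/4
back: M1=-15/2−1/3·45/4=-45/4
M: M0=0, M1=-45/4, M2=45/4, M3=0
seg 0: a=-5, c=M0/2=0, d=(M1−M0)/(6·1)=-15/8, b=Δ0−h0·(2M0+M1)/6=63/8
seg 1: a=1, c=M1/2=-45/8, d=(M2−M1)/(6·2)=15/8, b=Δ1−h1·(2M1+M2)/6=9/4
seg 2: a=-2, c=M2/2=45/8, d=(M3−M2)/(6·1)=-15/8, b=Δ2−h2·(2M2+M3)/6=9/4
t_q=15/4 → seg 2, τ=3/4; S=-2+9/4·τ+45/8·τ²+-15/8·τ³=1055/512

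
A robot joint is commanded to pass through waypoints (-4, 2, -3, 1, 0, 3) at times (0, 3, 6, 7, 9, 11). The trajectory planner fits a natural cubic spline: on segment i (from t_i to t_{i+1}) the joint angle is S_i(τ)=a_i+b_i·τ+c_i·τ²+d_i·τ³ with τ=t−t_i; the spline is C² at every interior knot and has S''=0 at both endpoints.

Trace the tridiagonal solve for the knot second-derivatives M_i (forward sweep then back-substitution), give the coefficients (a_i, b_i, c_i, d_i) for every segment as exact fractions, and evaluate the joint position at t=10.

Δ: Δ0=2, Δ1=-5/3, Δ2=4, Δ3=-1/2, Δ4=3/2
row 1: diag=12, rhs=-22; c'=1/4, d'=-11/6
row 2: denom=8−3·1/4=29/4; d'=(34−3·-11/6)/(29/4)=158/29
row 3: denom=6−1·4/29=170/29; d'=(-27−1·158/29)/(170/29)=-941/170
row 4: denom=8−2·29/85=622/85; d'=(12−2·-941/170)/(622/85)=1961/622
back: M4=1961/622
back: M3=-941/170−29/85·1961/622=-2056/311
back: M2=158/29−4/29·-2056/311=1978/311
back: M1=-11/6−1/4·1978/311=-3194/933
M: M0=0, M1=-3194/933, M2=1978/311, M3=-2056/311, M4=1961/622, M5=0
seg 0: a=-4, c=M0/2=0, d=(M1−M0)/(6·3)=-1597/8397, b=Δ0−h0·(2M0+M1)/6=3463/933
seg 1: a=2, c=M1/2=-1597/933, d=(M2−M1)/(6·3)=4564/8397, b=Δ1−h1·(2M1+M2)/6=-1328/933
seg 2: a=-3, c=M2/2=989/311, d=(M3−M2)/(6·1)=-2017/933, b=Δ2−h2·(2M2+M3)/6=2782/933
seg 3: a=1, c=M3/2=-1028/311, d=(M4−M3)/(6·2)=6073/7464, b=Δ3−h3·(2M3+M4)/6=2665/933
seg 4: a=0, c=M4/2=1961/1244, d=(M5−M4)/(6·2)=-1961/7464, b=Δ4−h4·(2M4+M5)/6=-1123/1866
t_q=10 → seg 4, τ=1; S=0+-1123/1866·τ+1961/1244·τ²+-1961/7464·τ³=1771/2488

  seg 0: a=-4 b=3463/933 c=0 d=-1597/8397
  seg 1: a=2 b=-1328/933 c=-1597/933 d=4564/8397
  seg 2: a=-3 b=2782/933 c=989/311 d=-2017/933
  seg 3: a=1 b=2665/933 c=-1028/311 d=6073/7464
  seg 4: a=0 b=-1123/1866 c=1961/1244 d=-1961/7464
S(10) = 1771/2488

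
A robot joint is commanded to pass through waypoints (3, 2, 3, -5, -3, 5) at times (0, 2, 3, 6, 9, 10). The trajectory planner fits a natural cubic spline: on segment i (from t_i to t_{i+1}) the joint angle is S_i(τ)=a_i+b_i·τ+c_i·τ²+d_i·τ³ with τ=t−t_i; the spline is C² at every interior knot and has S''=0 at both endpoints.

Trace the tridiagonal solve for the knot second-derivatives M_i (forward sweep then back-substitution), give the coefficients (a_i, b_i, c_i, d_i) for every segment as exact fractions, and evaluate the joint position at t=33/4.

  seg 0: a=3 b=-2911/2438 c=0 d=423/2438
  seg 1: a=2 b=2165/2438 c=1269/1219 d=-2265/2438
  seg 2: a=3 b=223/1219 c=-4257/2438 d=17471/65826
  seg 3: a=-5 b=-7625/2438 c=2350/3657 d=13651/65826
  seg 4: a=-3 b=7713/1219 c=6117/2438 d=-2039/2438
S(33/4) = -1001983/156032

Δ: Δ0=-1/2, Δ1=1, Δ2=-8/3, Δ3=2/3, Δ4=8
row 1: diag=6, rhs=9; c'=1/6, d'=3/2
row 2: denom=8−1·1/6=47/6; d'=(-22−1·3/2)/(47/6)=-3
row 3: denom=12−3·18/47=510/47; d'=(20−3·-3)/(510/47)=1363/510
row 4: denom=8−3·47/170=1219/170; d'=(44−3·1363/510)/(1219/170)=6117/1219
back: M4=6117/1219
back: M3=1363/510−47/170·6117/1219=4700/3657
back: M2=-3−18/47·4700/3657=-4257/1219
back: M1=3/2−1/6·-4257/1219=2538/1219
M: M0=0, M1=2538/1219, M2=-4257/1219, M3=4700/3657, M4=6117/1219, M5=0
seg 0: a=3, c=M0/2=0, d=(M1−M0)/(6·2)=423/2438, b=Δ0−h0·(2M0+M1)/6=-2911/2438
seg 1: a=2, c=M1/2=1269/1219, d=(M2−M1)/(6·1)=-2265/2438, b=Δ1−h1·(2M1+M2)/6=2165/2438
seg 2: a=3, c=M2/2=-4257/2438, d=(M3−M2)/(6·3)=17471/65826, b=Δ2−h2·(2M2+M3)/6=223/1219
seg 3: a=-5, c=M3/2=2350/3657, d=(M4−M3)/(6·3)=13651/65826, b=Δ3−h3·(2M3+M4)/6=-7625/2438
seg 4: a=-3, c=M4/2=6117/2438, d=(M5−M4)/(6·1)=-2039/2438, b=Δ4−h4·(2M4+M5)/6=7713/1219
t_q=33/4 → seg 3, τ=9/4; S=-5+-7625/2438·τ+2350/3657·τ²+13651/65826·τ³=-1001983/156032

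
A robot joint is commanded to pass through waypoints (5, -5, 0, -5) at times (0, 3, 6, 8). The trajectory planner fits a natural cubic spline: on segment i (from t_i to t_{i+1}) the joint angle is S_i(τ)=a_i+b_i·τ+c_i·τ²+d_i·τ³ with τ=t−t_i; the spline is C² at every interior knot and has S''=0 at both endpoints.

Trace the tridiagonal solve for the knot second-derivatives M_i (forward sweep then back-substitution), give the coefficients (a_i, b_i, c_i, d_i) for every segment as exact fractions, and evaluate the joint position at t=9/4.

  seg 0: a=5 b=-1115/222 c=0 d=125/666
  seg 1: a=-5 b=5/111 c=125/74 d=-85/222
  seg 2: a=0 b=-35/222 c=-65/37 d=65/222
S(9/4) = -19715/4736

Δ: Δ0=-10/3, Δ1=5/3, Δ2=-5/2
row 1: diag=12, rhs=30; c'=1/4, d'=5/2
row 2: denom=10−3·1/4=37/4; d'=(-25−3·5/2)/(37/4)=-130/37
back: M2=-130/37
back: M1=5/2−1/4·-130/37=125/37
M: M0=0, M1=125/37, M2=-130/37, M3=0
seg 0: a=5, c=M0/2=0, d=(M1−M0)/(6·3)=125/666, b=Δ0−h0·(2M0+M1)/6=-1115/222
seg 1: a=-5, c=M1/2=125/74, d=(M2−M1)/(6·3)=-85/222, b=Δ1−h1·(2M1+M2)/6=5/111
seg 2: a=0, c=M2/2=-65/37, d=(M3−M2)/(6·2)=65/222, b=Δ2−h2·(2M2+M3)/6=-35/222
t_q=9/4 → seg 0, τ=9/4; S=5+-1115/222·τ+0·τ²+125/666·τ³=-19715/4736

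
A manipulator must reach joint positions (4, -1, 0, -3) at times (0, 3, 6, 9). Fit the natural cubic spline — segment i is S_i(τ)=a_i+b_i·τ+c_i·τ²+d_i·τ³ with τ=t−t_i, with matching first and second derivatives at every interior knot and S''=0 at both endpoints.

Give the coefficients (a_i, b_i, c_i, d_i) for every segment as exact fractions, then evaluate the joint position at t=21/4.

Δ: Δ0=-5/3, Δ1=1/3, Δ2=-1
row 1: diag=12, rhs=12; c'=1/4, d'=1
row 2: denom=12−3·1/4=45/4; d'=(-8−3·1)/(45/4)=-44/45
back: M2=-44/45
back: M1=1−1/4·-44/45=56/45
M: M0=0, M1=56/45, M2=-44/45, M3=0
seg 0: a=4, c=M0/2=0, d=(M1−M0)/(6·3)=28/405, b=Δ0−h0·(2M0+M1)/6=-103/45
seg 1: a=-1, c=M1/2=28/45, d=(M2−M1)/(6·3)=-10/81, b=Δ1−h1·(2M1+M2)/6=-19/45
seg 2: a=0, c=M2/2=-22/45, d=(M3−M2)/(6·3)=22/405, b=Δ2−h2·(2M2+M3)/6=-1/45
t_q=21/4 → seg 1, τ=9/4; S=-1+-19/45·τ+28/45·τ²+-10/81·τ³=-33/160

  seg 0: a=4 b=-103/45 c=0 d=28/405
  seg 1: a=-1 b=-19/45 c=28/45 d=-10/81
  seg 2: a=0 b=-1/45 c=-22/45 d=22/405
S(21/4) = -33/160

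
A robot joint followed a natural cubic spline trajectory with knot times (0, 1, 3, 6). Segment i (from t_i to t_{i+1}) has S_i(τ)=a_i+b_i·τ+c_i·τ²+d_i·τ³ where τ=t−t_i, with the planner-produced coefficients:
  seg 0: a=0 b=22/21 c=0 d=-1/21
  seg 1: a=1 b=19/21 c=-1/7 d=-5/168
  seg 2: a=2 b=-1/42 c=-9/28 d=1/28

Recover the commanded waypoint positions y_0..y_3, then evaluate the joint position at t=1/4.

y_0 = S_0(0) = a_0 = 0
y_1 = S_1(0) = a_1 = 1
y_2 = S_2(0) = a_2 = 2
y_3 = S_2(3) = 0
t_q=1/4 is in segment 0 (τ=1/4); S_0(τ)=117/448

y_0=0 y_1=1 y_2=2 y_3=0
S(1/4) = 117/448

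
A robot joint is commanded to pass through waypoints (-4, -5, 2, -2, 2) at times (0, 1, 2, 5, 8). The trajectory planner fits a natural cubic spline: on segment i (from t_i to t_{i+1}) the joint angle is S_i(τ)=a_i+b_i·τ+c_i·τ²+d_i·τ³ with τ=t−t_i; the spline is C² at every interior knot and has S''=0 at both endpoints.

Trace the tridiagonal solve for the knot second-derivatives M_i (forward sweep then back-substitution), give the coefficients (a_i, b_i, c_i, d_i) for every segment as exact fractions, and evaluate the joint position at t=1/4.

  seg 0: a=-4 b=-95/28 c=0 d=67/28
  seg 1: a=-5 b=53/14 c=201/28 d=-111/28
  seg 2: a=2 b=25/4 c=-33/7 d=551/756
  seg 3: a=-2 b=-33/14 c=155/84 d=-155/756
S(1/4) = -8621/1792

Δ: Δ0=-1, Δ1=7, Δ2=-4/3, Δ3=4/3
row 1: diag=4, rhs=48; c'=1/4, d'=12
row 2: denom=8−1·1/4=31/4; d'=(-50−1·12)/(31/4)=-8
row 3: denom=12−3·12/31=336/31; d'=(16−3·-8)/(336/31)=155/42
back: M3=155/42
back: M2=-8−12/31·155/42=-66/7
back: M1=12−1/4·-66/7=201/14
M: M0=0, M1=201/14, M2=-66/7, M3=155/42, M4=0
seg 0: a=-4, c=M0/2=0, d=(M1−M0)/(6·1)=67/28, b=Δ0−h0·(2M0+M1)/6=-95/28
seg 1: a=-5, c=M1/2=201/28, d=(M2−M1)/(6·1)=-111/28, b=Δ1−h1·(2M1+M2)/6=53/14
seg 2: a=2, c=M2/2=-33/7, d=(M3−M2)/(6·3)=551/756, b=Δ2−h2·(2M2+M3)/6=25/4
seg 3: a=-2, c=M3/2=155/84, d=(M4−M3)/(6·3)=-155/756, b=Δ3−h3·(2M3+M4)/6=-33/14
t_q=1/4 → seg 0, τ=1/4; S=-4+-95/28·τ+0·τ²+67/28·τ³=-8621/1792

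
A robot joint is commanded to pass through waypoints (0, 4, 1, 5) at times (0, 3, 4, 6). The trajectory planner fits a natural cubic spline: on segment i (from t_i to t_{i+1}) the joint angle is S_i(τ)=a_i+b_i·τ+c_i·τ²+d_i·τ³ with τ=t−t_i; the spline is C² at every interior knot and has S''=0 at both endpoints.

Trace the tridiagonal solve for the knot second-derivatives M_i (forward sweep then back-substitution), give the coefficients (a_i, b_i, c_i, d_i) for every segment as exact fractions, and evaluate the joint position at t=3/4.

Δ: Δ0=4/3, Δ1=-3, Δ2=2
row 1: diag=8, rhs=-26; c'=1/8, d'=-13/4
row 2: denom=6−1·1/8=47/8; d'=(30−1·-13/4)/(47/8)=266/47
back: M2=266/47
back: M1=-13/4−1/8·266/47=-186/47
M: M0=0, M1=-186/47, M2=266/47, M3=0
seg 0: a=0, c=M0/2=0, d=(M1−M0)/(6·3)=-31/141, b=Δ0−h0·(2M0+M1)/6=467/141
seg 1: a=4, c=M1/2=-93/47, d=(M2−M1)/(6·1)=226/141, b=Δ1−h1·(2M1+M2)/6=-370/141
seg 2: a=1, c=M2/2=133/47, d=(M3−M2)/(6·2)=-133/282, b=Δ2−h2·(2M2+M3)/6=-250/141
t_q=3/4 → seg 0, τ=3/4; S=0+467/141·τ+0·τ²+-31/141·τ³=7193/3008

  seg 0: a=0 b=467/141 c=0 d=-31/141
  seg 1: a=4 b=-370/141 c=-93/47 d=226/141
  seg 2: a=1 b=-250/141 c=133/47 d=-133/282
S(3/4) = 7193/3008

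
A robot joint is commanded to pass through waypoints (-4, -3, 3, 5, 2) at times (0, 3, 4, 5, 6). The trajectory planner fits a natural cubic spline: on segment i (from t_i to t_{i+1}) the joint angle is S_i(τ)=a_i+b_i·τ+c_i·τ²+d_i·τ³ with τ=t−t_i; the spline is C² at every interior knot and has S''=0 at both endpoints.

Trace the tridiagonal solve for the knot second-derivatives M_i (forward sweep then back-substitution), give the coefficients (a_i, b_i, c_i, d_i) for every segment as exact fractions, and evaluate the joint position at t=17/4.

Δ: Δ0=1/3, Δ1=6, Δ2=2, Δ3=-3
row 1: diag=8, rhs=34; c'=1/8, d'=17/4
row 2: denom=4−1·1/8=31/8; d'=(-24−1·17/4)/(31/8)=-226/31
row 3: denom=4−1·8/31=116/31; d'=(-30−1·-226/31)/(116/31)=-176/29
back: M3=-176/29
back: M2=-226/31−8/31·-176/29=-166/29
back: M1=17/4−1/8·-166/29=144/29
M: M0=0, M1=144/29, M2=-166/29, M3=-176/29, M4=0
seg 0: a=-4, c=M0/2=0, d=(M1−M0)/(6·3)=8/29, b=Δ0−h0·(2M0+M1)/6=-187/87
seg 1: a=-3, c=M1/2=72/29, d=(M2−M1)/(6·1)=-155/87, b=Δ1−h1·(2M1+M2)/6=461/87
seg 2: a=3, c=M2/2=-83/29, d=(M3−M2)/(6·1)=-5/87, b=Δ2−h2·(2M2+M3)/6=428/87
seg 3: a=5, c=M3/2=-88/29, d=(M4−M3)/(6·1)=88/87, b=Δ3−h3·(2M3+M4)/6=-85/87
t_q=17/4 → seg 2, τ=1/4; S=3+428/87·τ+-83/29·τ²+-5/87·τ³=7517/1856

  seg 0: a=-4 b=-187/87 c=0 d=8/29
  seg 1: a=-3 b=461/87 c=72/29 d=-155/87
  seg 2: a=3 b=428/87 c=-83/29 d=-5/87
  seg 3: a=5 b=-85/87 c=-88/29 d=88/87
S(17/4) = 7517/1856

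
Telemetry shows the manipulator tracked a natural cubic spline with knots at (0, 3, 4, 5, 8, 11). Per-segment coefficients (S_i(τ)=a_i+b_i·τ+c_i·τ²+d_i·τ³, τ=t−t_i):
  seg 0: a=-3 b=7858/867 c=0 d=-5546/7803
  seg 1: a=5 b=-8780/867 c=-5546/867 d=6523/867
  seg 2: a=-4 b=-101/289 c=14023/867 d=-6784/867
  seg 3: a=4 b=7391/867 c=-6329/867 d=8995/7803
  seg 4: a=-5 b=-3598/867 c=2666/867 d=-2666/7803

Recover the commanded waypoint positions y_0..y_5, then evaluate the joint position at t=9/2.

y_0 = S_0(0) = a_0 = -3
y_1 = S_1(0) = a_1 = 5
y_2 = S_2(0) = a_2 = -4
y_3 = S_3(0) = a_3 = 4
y_4 = S_4(0) = a_4 = -5
y_5 = S_4(3) = 1
t_q=9/2 is in segment 2 (τ=1/2); S_2(τ)=-3847/3468

y_0=-3 y_1=5 y_2=-4 y_3=4 y_4=-5 y_5=1
S(9/2) = -3847/3468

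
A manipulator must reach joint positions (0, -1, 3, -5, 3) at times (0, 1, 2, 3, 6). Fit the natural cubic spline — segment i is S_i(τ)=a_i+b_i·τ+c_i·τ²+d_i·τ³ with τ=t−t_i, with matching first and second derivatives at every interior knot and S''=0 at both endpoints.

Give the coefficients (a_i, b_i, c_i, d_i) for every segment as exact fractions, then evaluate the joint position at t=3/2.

  seg 0: a=0 b=-1133/348 c=0 d=785/348
  seg 1: a=-1 b=611/174 c=785/116 d=-2185/348
  seg 2: a=3 b=-623/348 c=-350/29 d=2039/348
  seg 3: a=-5 b=-1453/174 c=639/116 d=-71/116
S(3/2) = 1543/928

Δ: Δ0=-1, Δ1=4, Δ2=-8, Δ3=8/3
row 1: diag=4, rhs=30; c'=1/4, d'=15/2
row 2: denom=4−1·1/4=15/4; d'=(-72−1·15/2)/(15/4)=-106/5
row 3: denom=8−1·4/15=116/15; d'=(64−1·-106/5)/(116/15)=639/58
back: M3=639/58
back: M2=-106/5−4/15·639/58=-700/29
back: M1=15/2−1/4·-700/29=785/58
M: M0=0, M1=785/58, M2=-700/29, M3=639/58, M4=0
seg 0: a=0, c=M0/2=0, d=(M1−M0)/(6·1)=785/348, b=Δ0−h0·(2M0+M1)/6=-1133/348
seg 1: a=-1, c=M1/2=785/116, d=(M2−M1)/(6·1)=-2185/348, b=Δ1−h1·(2M1+M2)/6=611/174
seg 2: a=3, c=M2/2=-350/29, d=(M3−M2)/(6·1)=2039/348, b=Δ2−h2·(2M2+M3)/6=-623/348
seg 3: a=-5, c=M3/2=639/116, d=(M4−M3)/(6·3)=-71/116, b=Δ3−h3·(2M3+M4)/6=-1453/174
t_q=3/2 → seg 1, τ=1/2; S=-1+611/174·τ+785/116·τ²+-2185/348·τ³=1543/928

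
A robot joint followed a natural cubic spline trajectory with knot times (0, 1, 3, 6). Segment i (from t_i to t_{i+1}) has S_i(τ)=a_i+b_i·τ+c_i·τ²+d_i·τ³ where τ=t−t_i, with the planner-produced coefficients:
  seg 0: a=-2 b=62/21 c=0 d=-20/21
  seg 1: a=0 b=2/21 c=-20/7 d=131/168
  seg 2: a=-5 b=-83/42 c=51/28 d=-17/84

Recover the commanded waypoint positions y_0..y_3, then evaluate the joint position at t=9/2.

y_0=-2 y_1=0 y_2=-5 y_3=0
S(9/2) = -1019/224

y_0 = S_0(0) = a_0 = -2
y_1 = S_1(0) = a_1 = 0
y_2 = S_2(0) = a_2 = -5
y_3 = S_2(3) = 0
t_q=9/2 is in segment 2 (τ=3/2); S_2(τ)=-1019/224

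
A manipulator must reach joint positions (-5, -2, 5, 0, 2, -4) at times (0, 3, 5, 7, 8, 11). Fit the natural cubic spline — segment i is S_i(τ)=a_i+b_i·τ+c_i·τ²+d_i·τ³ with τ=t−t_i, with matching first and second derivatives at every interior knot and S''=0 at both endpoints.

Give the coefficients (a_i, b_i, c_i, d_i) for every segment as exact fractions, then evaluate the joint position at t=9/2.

  seg 0: a=-5 b=-125/271 c=0 d=44/271
  seg 1: a=-2 b=1063/271 c=396/271 d=-1813/2168
  seg 2: a=5 b=-145/542 c=-3855/1084 d=2645/2168
  seg 3: a=0 b=40/271 c=1020/271 d=-518/271
  seg 4: a=2 b=526/271 c=-534/271 d=178/813
S(9/2) = 75433/17344

Δ: Δ0=1, Δ1=7/2, Δ2=-5/2, Δ3=2, Δ4=-2
row 1: diag=10, rhs=15; c'=1/5, d'=3/2
row 2: denom=8−2·1/5=38/5; d'=(-36−2·3/2)/(38/5)=-195/38
row 3: denom=6−2·5/19=104/19; d'=(27−2·-195/38)/(104/19)=177/26
row 4: denom=8−1·19/104=813/104; d'=(-24−1·177/26)/(813/104)=-1068/271
back: M4=-1068/271
back: M3=177/26−19/104·-1068/271=2040/271
back: M2=-195/38−5/19·2040/271=-3855/542
back: M1=3/2−1/5·-3855/542=792/271
M: M0=0, M1=792/271, M2=-3855/542, M3=2040/271, M4=-1068/271, M5=0
seg 0: a=-5, c=M0/2=0, d=(M1−M0)/(6·3)=44/271, b=Δ0−h0·(2M0+M1)/6=-125/271
seg 1: a=-2, c=M1/2=396/271, d=(M2−M1)/(6·2)=-1813/2168, b=Δ1−h1·(2M1+M2)/6=1063/271
seg 2: a=5, c=M2/2=-3855/1084, d=(M3−M2)/(6·2)=2645/2168, b=Δ2−h2·(2M2+M3)/6=-145/542
seg 3: a=0, c=M3/2=1020/271, d=(M4−M3)/(6·1)=-518/271, b=Δ3−h3·(2M3+M4)/6=40/271
seg 4: a=2, c=M4/2=-534/271, d=(M5−M4)/(6·3)=178/813, b=Δ4−h4·(2M4+M5)/6=526/271
t_q=9/2 → seg 1, τ=3/2; S=-2+1063/271·τ+396/271·τ²+-1813/2168·τ³=75433/17344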